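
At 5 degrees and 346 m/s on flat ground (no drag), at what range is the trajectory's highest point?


R = v0^2*sin(2*theta)/g = 346^2*sin(2*5°)/9.81 = 2119.11 m
apex_dist = R/2 = 2119.11/2 = 1060 m

1060 m


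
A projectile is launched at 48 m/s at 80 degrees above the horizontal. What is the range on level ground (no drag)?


R = v0^2 * sin(2*theta) / g = 48^2 * sin(2*80°) / 9.81 = 80.33 m

80.33 m


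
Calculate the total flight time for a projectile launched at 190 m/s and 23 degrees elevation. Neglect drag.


T = 2*v0*sin(theta)/g = 2*190*sin(23°)/9.81 = 15.14 s

15.14 s


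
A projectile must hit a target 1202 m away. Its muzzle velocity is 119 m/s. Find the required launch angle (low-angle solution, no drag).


sin(2*theta) = R*g/v0^2 = 1202*9.81/119^2 = 0.832683, theta = arcsin(0.832683)/2 = 28.19°

28.19 degrees


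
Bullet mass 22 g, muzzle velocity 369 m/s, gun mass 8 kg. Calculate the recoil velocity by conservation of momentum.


v_recoil = m_p * v_p / m_gun = 0.022 * 369 / 8 = 1.015 m/s

1.015 m/s


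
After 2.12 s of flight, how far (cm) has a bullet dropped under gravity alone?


drop = 0.5*g*t^2 = 0.5*9.81*2.12^2 = 22.045 m ≈ 2205 cm

2205 cm


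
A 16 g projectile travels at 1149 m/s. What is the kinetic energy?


E = 0.5*m*v^2 = 0.5*0.016*1149^2 = 10562 J

10562 J


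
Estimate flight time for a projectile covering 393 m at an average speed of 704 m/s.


t = d/v = 393/704 = 0.5582 s

0.5582 s


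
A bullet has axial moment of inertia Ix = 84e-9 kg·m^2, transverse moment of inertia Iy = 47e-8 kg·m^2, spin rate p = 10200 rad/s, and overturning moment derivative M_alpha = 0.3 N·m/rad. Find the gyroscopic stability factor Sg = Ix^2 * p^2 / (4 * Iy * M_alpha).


Sg = Ix^2 * p^2 / (4 * Iy * M_alpha) = (84e-9)^2 * 10200^2 / (4 * 47e-8 * 0.3) = 1.302

1.302


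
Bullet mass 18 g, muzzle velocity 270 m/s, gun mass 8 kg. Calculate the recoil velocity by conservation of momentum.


v_recoil = m_p * v_p / m_gun = 0.018 * 270 / 8 = 0.6075 m/s

0.6075 m/s


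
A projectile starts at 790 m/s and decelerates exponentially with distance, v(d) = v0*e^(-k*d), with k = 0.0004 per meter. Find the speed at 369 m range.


v = v0*exp(-k*d) = 790*exp(-0.0004*369) = 681.6 m/s

681.6 m/s


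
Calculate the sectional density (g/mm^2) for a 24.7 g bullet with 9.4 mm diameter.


SD = m/d^2 = 24.7/9.4^2 = 0.2795 g/mm^2

0.2795 g/mm^2


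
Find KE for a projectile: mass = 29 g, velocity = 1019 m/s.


E = 0.5*m*v^2 = 0.5*0.029*1019^2 = 15056 J

15056 J


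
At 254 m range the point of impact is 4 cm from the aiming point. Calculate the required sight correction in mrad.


1 mrad subtends 1 cm per 10 m of range, so adj = error_cm / (dist_m / 10) = 4 / (254/10) = 0.1575 mrad

0.1575 mrad


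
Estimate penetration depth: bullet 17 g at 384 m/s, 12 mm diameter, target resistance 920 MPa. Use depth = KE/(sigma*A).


A = pi*(d/2)^2 = pi*(12/2)^2 = 113.097 mm^2
E = 0.5*m*v^2 = 0.5*0.017*384^2 = 1253.38 J
depth = E/(sigma*A) = 1253.38 J / (920 MPa * 113.097 mm^2) = 1253.38/(920 * 113.097) m = 0.012046 m ≈ 12.05 mm

12.05 mm


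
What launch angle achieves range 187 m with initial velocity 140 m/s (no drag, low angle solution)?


sin(2*theta) = R*g/v0^2 = 187*9.81/140^2 = 0.0935954, theta = arcsin(0.0935954)/2 = 2.685°

2.685 degrees


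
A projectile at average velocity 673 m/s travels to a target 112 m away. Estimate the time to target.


t = d/v = 112/673 = 0.1664 s

0.1664 s


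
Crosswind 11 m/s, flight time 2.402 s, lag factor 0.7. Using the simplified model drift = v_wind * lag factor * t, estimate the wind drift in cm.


drift = v_wind * lag * t = 11 * 0.7 * 2.402 = 18.4954 m ≈ 1850 cm

1850 cm


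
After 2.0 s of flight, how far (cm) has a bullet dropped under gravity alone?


drop = 0.5*g*t^2 = 0.5*9.81*2.0^2 = 19.62 m ≈ 1962 cm

1962 cm


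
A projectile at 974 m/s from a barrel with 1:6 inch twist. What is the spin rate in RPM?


twist_m = 6*0.0254 = 0.1524 m
spin = v/twist = 974/0.1524 = 6391.076 rev/s
RPM = spin*60 = 6391.076*60 ≈ 383465 RPM

383465 RPM


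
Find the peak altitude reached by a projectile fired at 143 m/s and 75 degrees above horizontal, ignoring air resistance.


H = (v0*sin(theta))^2 / (2g) = (143*sin(75°))^2 / (2*9.81) = 972.4 m

972.4 m


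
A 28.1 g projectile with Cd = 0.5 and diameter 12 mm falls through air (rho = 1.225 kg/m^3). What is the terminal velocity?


A = pi*(d/2)^2 = pi*(12/2000)^2 = 1.13097e-04 m^2
vt = sqrt(2mg/(Cd*rho*A)) = sqrt(2*0.0281*9.81/(0.5 * 1.225 * 1.13097e-04)) = 89.21 m/s

89.21 m/s


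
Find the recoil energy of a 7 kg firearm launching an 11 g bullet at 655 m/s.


v_r = m_p*v_p/m_gun = 0.011*655/7 = 1.02929 m/s, E_r = 0.5*m_gun*v_r^2 = 0.5*7*1.02929^2 = 3.708 J

3.708 J


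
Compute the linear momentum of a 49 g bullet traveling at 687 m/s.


p = m*v = 0.049*687 = 33.66 kg·m/s

33.66 kg·m/s


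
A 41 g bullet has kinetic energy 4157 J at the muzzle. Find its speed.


v = sqrt(2*E/m) = sqrt(2*4157/0.041) = 450.3 m/s

450.3 m/s


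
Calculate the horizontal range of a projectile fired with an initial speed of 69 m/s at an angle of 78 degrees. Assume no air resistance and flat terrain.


R = v0^2 * sin(2*theta) / g = 69^2 * sin(2*78°) / 9.81 = 197.4 m

197.4 m


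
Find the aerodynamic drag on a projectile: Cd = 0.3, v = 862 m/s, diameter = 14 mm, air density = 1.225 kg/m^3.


A = pi*(d/2)^2 = pi*(14/2000)^2 = 1.53938e-04 m^2
Fd = 0.5*Cd*rho*A*v^2 = 0.5*0.3*1.225*1.53938e-04*862^2 = 21.02 N

21.02 N


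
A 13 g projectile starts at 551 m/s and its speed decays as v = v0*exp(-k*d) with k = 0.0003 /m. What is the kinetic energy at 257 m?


v = v0*exp(-k*d) = 551*exp(-0.0003*257) = 510.114 m/s
E = 0.5*m*v^2 = 0.5*0.013*510.114^2 = 1691 J

1691 J


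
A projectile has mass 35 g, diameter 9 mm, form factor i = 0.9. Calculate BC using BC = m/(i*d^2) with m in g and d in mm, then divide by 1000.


BC = m/(i*d^2*1000) = 35/(0.9 * 9^2 * 1000) = 0.0004801

0.0004801


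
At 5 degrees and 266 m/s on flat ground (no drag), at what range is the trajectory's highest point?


R = v0^2*sin(2*theta)/g = 266^2*sin(2*5°)/9.81 = 1252.46 m
apex_dist = R/2 = 1252.46/2 = 626.2 m

626.2 m


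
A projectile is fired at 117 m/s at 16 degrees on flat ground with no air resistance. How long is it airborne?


T = 2*v0*sin(theta)/g = 2*117*sin(16°)/9.81 = 6.575 s

6.575 s


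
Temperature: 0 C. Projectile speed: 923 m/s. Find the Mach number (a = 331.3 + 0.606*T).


a = 331.3 + 0.606*(0) = 331.3 m/s
M = v/a = 923/331.3 = 2.786

2.786


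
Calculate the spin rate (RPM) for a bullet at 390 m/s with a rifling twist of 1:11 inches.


twist_m = 11*0.0254 = 0.2794 m
spin = v/twist = 390/0.2794 = 1395.848 rev/s
RPM = spin*60 = 1395.848*60 ≈ 83751 RPM

83751 RPM


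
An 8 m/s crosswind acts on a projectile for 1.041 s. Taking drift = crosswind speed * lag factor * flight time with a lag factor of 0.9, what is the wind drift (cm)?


drift = v_wind * lag * t = 8 * 0.9 * 1.041 = 7.4952 m ≈ 749.5 cm

749.5 cm


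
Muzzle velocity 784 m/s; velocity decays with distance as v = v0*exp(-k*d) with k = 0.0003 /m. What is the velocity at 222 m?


v = v0*exp(-k*d) = 784*exp(-0.0003*222) = 733.5 m/s

733.5 m/s


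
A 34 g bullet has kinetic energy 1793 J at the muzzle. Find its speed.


v = sqrt(2*E/m) = sqrt(2*1793/0.034) = 324.8 m/s

324.8 m/s


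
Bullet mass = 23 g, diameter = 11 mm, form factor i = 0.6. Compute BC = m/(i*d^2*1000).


BC = m/(i*d^2*1000) = 23/(0.6 * 11^2 * 1000) = 0.0003168

0.0003168


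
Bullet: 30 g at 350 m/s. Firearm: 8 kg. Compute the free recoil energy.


v_r = m_p*v_p/m_gun = 0.03*350/8 = 1.3125 m/s, E_r = 0.5*m_gun*v_r^2 = 0.5*8*1.3125^2 = 6.891 J

6.891 J


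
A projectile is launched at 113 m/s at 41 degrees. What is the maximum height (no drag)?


H = (v0*sin(theta))^2 / (2g) = (113*sin(41°))^2 / (2*9.81) = 280.1 m

280.1 m


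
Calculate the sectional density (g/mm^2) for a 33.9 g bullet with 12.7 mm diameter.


SD = m/d^2 = 33.9/12.7^2 = 0.2102 g/mm^2

0.2102 g/mm^2


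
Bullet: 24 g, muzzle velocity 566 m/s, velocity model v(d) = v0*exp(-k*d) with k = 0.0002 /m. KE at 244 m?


v = v0*exp(-k*d) = 566*exp(-0.0002*244) = 539.042 m/s
E = 0.5*m*v^2 = 0.5*0.024*539.042^2 = 3487 J

3487 J


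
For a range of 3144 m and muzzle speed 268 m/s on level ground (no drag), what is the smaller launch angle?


sin(2*theta) = R*g/v0^2 = 3144*9.81/268^2 = 0.42942, theta = arcsin(0.42942)/2 = 12.72°

12.72 degrees


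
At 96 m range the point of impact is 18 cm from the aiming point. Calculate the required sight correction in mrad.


1 mrad subtends 1 cm per 10 m of range, so adj = error_cm / (dist_m / 10) = 18 / (96/10) = 1.875 mrad

1.875 mrad


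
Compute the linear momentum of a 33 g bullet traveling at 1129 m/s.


p = m*v = 0.033*1129 = 37.26 kg·m/s

37.26 kg·m/s


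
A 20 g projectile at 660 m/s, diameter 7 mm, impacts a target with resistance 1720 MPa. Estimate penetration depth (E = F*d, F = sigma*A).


A = pi*(d/2)^2 = pi*(7/2)^2 = 38.4845 mm^2
E = 0.5*m*v^2 = 0.5*0.02*660^2 = 4356 J
depth = E/(sigma*A) = 4356 J / (1720 MPa * 38.4845 mm^2) = 4356/(1720 * 38.4845) m = 0.0658072 m ≈ 65.81 mm

65.81 mm


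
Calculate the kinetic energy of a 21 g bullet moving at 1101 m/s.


E = 0.5*m*v^2 = 0.5*0.021*1101^2 = 12728 J

12728 J


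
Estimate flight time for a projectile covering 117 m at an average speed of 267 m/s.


t = d/v = 117/267 = 0.4382 s

0.4382 s


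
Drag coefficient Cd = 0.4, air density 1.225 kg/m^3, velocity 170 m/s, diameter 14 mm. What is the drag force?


A = pi*(d/2)^2 = pi*(14/2000)^2 = 1.53938e-04 m^2
Fd = 0.5*Cd*rho*A*v^2 = 0.5*0.4*1.225*1.53938e-04*170^2 = 1.09 N

1.09 N


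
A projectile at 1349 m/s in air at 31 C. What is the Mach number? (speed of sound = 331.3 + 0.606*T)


a = 331.3 + 0.606*(31) = 350.086 m/s
M = v/a = 1349/350.086 = 3.853

3.853


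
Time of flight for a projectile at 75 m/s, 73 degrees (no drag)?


T = 2*v0*sin(theta)/g = 2*75*sin(73°)/9.81 = 14.62 s

14.62 s


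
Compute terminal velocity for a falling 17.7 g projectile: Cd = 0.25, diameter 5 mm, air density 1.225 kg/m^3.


A = pi*(d/2)^2 = pi*(5/2000)^2 = 1.96350e-05 m^2
vt = sqrt(2mg/(Cd*rho*A)) = sqrt(2*0.0177*9.81/(0.25 * 1.225 * 1.96350e-05)) = 240.3 m/s

240.3 m/s


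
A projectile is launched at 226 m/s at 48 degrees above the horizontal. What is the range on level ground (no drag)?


R = v0^2 * sin(2*theta) / g = 226^2 * sin(2*48°) / 9.81 = 5178 m

5178 m


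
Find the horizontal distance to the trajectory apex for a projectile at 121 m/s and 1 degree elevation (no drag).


R = v0^2*sin(2*theta)/g = 121^2*sin(2*1°)/9.81 = 52.086 m
apex_dist = R/2 = 52.086/2 = 26.04 m

26.04 m


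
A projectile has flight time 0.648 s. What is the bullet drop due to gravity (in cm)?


drop = 0.5*g*t^2 = 0.5*9.81*0.648^2 = 2.05963 m ≈ 206 cm

206 cm


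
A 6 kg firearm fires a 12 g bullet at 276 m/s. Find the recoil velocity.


v_recoil = m_p * v_p / m_gun = 0.012 * 276 / 6 = 0.552 m/s

0.552 m/s


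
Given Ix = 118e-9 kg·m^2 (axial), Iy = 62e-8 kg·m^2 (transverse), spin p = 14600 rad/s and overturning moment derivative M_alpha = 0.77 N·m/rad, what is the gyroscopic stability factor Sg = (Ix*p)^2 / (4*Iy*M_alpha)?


Sg = Ix^2 * p^2 / (4 * Iy * M_alpha) = (118e-9)^2 * 14600^2 / (4 * 62e-8 * 0.77) = 1.554

1.554


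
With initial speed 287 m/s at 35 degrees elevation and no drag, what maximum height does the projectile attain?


H = (v0*sin(theta))^2 / (2g) = (287*sin(35°))^2 / (2*9.81) = 1381 m

1381 m


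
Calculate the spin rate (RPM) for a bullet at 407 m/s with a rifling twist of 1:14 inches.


twist_m = 14*0.0254 = 0.3556 m
spin = v/twist = 407/0.3556 = 1144.544 rev/s
RPM = spin*60 = 1144.544*60 ≈ 68673 RPM

68673 RPM


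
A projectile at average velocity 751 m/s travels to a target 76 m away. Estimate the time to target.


t = d/v = 76/751 = 0.1012 s

0.1012 s


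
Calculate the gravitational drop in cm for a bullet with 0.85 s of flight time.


drop = 0.5*g*t^2 = 0.5*9.81*0.85^2 = 3.54386 m ≈ 354.4 cm

354.4 cm


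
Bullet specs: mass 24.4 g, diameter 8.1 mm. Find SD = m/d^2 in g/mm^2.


SD = m/d^2 = 24.4/8.1^2 = 0.3719 g/mm^2

0.3719 g/mm^2


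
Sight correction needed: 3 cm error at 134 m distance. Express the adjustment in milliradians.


1 mrad subtends 1 cm per 10 m of range, so adj = error_cm / (dist_m / 10) = 3 / (134/10) = 0.2239 mrad

0.2239 mrad


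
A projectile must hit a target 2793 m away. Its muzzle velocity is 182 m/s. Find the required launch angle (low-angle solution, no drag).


sin(2*theta) = R*g/v0^2 = 2793*9.81/182^2 = 0.827175, theta = arcsin(0.827175)/2 = 27.9°

27.9 degrees


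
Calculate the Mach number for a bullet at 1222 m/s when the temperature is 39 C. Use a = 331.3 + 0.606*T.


a = 331.3 + 0.606*(39) = 354.934 m/s
M = v/a = 1222/354.934 = 3.443

3.443


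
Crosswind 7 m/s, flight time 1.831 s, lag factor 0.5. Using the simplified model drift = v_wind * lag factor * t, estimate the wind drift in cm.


drift = v_wind * lag * t = 7 * 0.5 * 1.831 = 6.4085 m ≈ 640.9 cm

640.9 cm


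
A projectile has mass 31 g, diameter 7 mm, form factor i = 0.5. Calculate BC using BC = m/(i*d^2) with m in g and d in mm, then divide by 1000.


BC = m/(i*d^2*1000) = 31/(0.5 * 7^2 * 1000) = 0.001265

0.001265


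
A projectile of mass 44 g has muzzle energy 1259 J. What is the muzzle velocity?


v = sqrt(2*E/m) = sqrt(2*1259/0.044) = 239.2 m/s

239.2 m/s


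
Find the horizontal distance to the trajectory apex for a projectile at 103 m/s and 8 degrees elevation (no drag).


R = v0^2*sin(2*theta)/g = 103^2*sin(2*8°)/9.81 = 298.087 m
apex_dist = R/2 = 298.087/2 = 149 m

149 m


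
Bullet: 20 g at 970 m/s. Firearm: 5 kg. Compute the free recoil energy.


v_r = m_p*v_p/m_gun = 0.02*970/5 = 3.88 m/s, E_r = 0.5*m_gun*v_r^2 = 0.5*5*3.88^2 = 37.64 J

37.64 J


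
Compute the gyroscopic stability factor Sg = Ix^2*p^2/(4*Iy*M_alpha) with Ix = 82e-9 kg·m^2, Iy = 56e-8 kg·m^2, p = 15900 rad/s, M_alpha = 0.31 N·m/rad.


Sg = Ix^2 * p^2 / (4 * Iy * M_alpha) = (82e-9)^2 * 15900^2 / (4 * 56e-8 * 0.31) = 2.448

2.448


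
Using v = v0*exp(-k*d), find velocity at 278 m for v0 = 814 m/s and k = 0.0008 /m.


v = v0*exp(-k*d) = 814*exp(-0.0008*278) = 651.7 m/s

651.7 m/s


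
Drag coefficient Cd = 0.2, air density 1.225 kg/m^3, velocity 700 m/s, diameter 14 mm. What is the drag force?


A = pi*(d/2)^2 = pi*(14/2000)^2 = 1.53938e-04 m^2
Fd = 0.5*Cd*rho*A*v^2 = 0.5*0.2*1.225*1.53938e-04*700^2 = 9.24 N

9.24 N


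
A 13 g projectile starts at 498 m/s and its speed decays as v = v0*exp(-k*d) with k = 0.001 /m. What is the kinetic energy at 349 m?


v = v0*exp(-k*d) = 498*exp(-0.001*349) = 351.286 m/s
E = 0.5*m*v^2 = 0.5*0.013*351.286^2 = 802.1 J

802.1 J


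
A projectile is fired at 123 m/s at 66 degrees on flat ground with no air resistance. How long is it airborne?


T = 2*v0*sin(theta)/g = 2*123*sin(66°)/9.81 = 22.91 s

22.91 s


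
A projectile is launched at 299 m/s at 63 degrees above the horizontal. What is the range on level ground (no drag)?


R = v0^2 * sin(2*theta) / g = 299^2 * sin(2*63°) / 9.81 = 7373 m

7373 m


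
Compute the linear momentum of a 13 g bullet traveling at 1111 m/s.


p = m*v = 0.013*1111 = 14.44 kg·m/s

14.44 kg·m/s


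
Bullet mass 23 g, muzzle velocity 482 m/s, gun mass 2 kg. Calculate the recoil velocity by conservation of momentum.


v_recoil = m_p * v_p / m_gun = 0.023 * 482 / 2 = 5.543 m/s

5.543 m/s


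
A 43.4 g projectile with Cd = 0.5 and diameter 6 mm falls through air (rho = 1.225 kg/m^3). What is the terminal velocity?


A = pi*(d/2)^2 = pi*(6/2000)^2 = 2.82743e-05 m^2
vt = sqrt(2mg/(Cd*rho*A)) = sqrt(2*0.0434*9.81/(0.5 * 1.225 * 2.82743e-05)) = 221.7 m/s

221.7 m/s


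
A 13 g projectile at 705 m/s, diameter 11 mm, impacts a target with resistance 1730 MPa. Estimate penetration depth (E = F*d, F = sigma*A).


A = pi*(d/2)^2 = pi*(11/2)^2 = 95.0332 mm^2
E = 0.5*m*v^2 = 0.5*0.013*705^2 = 3230.66 J
depth = E/(sigma*A) = 3230.66 J / (1730 MPa * 95.0332 mm^2) = 3230.66/(1730 * 95.0332) m = 0.0196503 m ≈ 19.65 mm

19.65 mm


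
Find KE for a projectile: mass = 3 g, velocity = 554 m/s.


E = 0.5*m*v^2 = 0.5*0.003*554^2 = 460.4 J

460.4 J


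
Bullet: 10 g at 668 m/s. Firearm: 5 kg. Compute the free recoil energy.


v_r = m_p*v_p/m_gun = 0.01*668/5 = 1.336 m/s, E_r = 0.5*m_gun*v_r^2 = 0.5*5*1.336^2 = 4.462 J

4.462 J


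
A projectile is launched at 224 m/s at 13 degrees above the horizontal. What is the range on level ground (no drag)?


R = v0^2 * sin(2*theta) / g = 224^2 * sin(2*13°) / 9.81 = 2242 m

2242 m


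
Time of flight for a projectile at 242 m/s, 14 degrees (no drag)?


T = 2*v0*sin(theta)/g = 2*242*sin(14°)/9.81 = 11.94 s

11.94 s


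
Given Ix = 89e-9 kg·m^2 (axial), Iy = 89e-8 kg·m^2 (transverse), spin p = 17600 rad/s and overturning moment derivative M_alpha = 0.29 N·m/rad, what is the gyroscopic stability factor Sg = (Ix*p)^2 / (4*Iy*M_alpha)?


Sg = Ix^2 * p^2 / (4 * Iy * M_alpha) = (89e-9)^2 * 17600^2 / (4 * 89e-8 * 0.29) = 2.377

2.377


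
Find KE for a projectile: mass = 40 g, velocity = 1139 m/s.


E = 0.5*m*v^2 = 0.5*0.04*1139^2 = 25946 J

25946 J


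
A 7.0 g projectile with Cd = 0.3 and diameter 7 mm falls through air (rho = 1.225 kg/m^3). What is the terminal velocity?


A = pi*(d/2)^2 = pi*(7/2000)^2 = 3.84845e-05 m^2
vt = sqrt(2mg/(Cd*rho*A)) = sqrt(2*0.007*9.81/(0.3 * 1.225 * 3.84845e-05)) = 98.54 m/s

98.54 m/s


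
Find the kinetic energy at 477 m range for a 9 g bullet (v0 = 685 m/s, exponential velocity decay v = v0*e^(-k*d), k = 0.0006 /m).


v = v0*exp(-k*d) = 685*exp(-0.0006*477) = 514.512 m/s
E = 0.5*m*v^2 = 0.5*0.009*514.512^2 = 1191 J

1191 J


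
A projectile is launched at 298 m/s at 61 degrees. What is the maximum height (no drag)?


H = (v0*sin(theta))^2 / (2g) = (298*sin(61°))^2 / (2*9.81) = 3462 m

3462 m


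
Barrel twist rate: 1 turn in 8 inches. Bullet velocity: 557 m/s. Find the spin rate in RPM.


twist_m = 8*0.0254 = 0.2032 m
spin = v/twist = 557/0.2032 = 2741.142 rev/s
RPM = spin*60 = 2741.142*60 ≈ 164469 RPM

164469 RPM


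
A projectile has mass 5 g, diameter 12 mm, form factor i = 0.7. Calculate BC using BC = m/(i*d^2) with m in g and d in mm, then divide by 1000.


BC = m/(i*d^2*1000) = 5/(0.7 * 12^2 * 1000) = 4.96e-05

4.96e-05


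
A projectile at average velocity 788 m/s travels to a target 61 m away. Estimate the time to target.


t = d/v = 61/788 = 0.07741 s

0.07741 s


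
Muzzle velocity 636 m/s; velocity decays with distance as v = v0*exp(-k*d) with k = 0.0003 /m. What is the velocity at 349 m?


v = v0*exp(-k*d) = 636*exp(-0.0003*349) = 572.8 m/s

572.8 m/s


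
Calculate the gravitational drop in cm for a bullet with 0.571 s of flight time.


drop = 0.5*g*t^2 = 0.5*9.81*0.571^2 = 1.59923 m ≈ 159.9 cm

159.9 cm


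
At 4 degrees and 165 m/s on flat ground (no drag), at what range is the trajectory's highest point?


R = v0^2*sin(2*theta)/g = 165^2*sin(2*4°)/9.81 = 386.237 m
apex_dist = R/2 = 386.237/2 = 193.1 m

193.1 m


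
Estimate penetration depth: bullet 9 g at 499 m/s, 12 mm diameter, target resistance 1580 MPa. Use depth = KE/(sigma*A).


A = pi*(d/2)^2 = pi*(12/2)^2 = 113.097 mm^2
E = 0.5*m*v^2 = 0.5*0.009*499^2 = 1120.5 J
depth = E/(sigma*A) = 1120.5 J / (1580 MPa * 113.097 mm^2) = 1120.5/(1580 * 113.097) m = 0.00627053 m ≈ 6.271 mm

6.271 mm


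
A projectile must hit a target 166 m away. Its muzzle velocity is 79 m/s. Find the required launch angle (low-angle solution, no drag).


sin(2*theta) = R*g/v0^2 = 166*9.81/79^2 = 0.260929, theta = arcsin(0.260929)/2 = 7.563°

7.563 degrees


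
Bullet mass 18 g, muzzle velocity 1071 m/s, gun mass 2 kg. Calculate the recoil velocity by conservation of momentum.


v_recoil = m_p * v_p / m_gun = 0.018 * 1071 / 2 = 9.639 m/s

9.639 m/s


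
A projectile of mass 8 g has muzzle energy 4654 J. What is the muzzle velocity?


v = sqrt(2*E/m) = sqrt(2*4654/0.008) = 1079 m/s

1079 m/s


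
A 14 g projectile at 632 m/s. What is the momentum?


p = m*v = 0.014*632 = 8.848 kg·m/s

8.848 kg·m/s


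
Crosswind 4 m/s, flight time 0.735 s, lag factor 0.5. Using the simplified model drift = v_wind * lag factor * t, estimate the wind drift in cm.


drift = v_wind * lag * t = 4 * 0.5 * 0.735 = 1.47 m ≈ 147 cm

147 cm


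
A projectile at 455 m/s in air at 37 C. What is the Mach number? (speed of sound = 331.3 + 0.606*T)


a = 331.3 + 0.606*(37) = 353.722 m/s
M = v/a = 455/353.722 = 1.286

1.286


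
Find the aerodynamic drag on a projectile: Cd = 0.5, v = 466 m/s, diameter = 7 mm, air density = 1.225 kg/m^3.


A = pi*(d/2)^2 = pi*(7/2000)^2 = 3.84845e-05 m^2
Fd = 0.5*Cd*rho*A*v^2 = 0.5*0.5*1.225*3.84845e-05*466^2 = 2.559 N

2.559 N


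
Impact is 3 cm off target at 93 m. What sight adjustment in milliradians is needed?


1 mrad subtends 1 cm per 10 m of range, so adj = error_cm / (dist_m / 10) = 3 / (93/10) = 0.3226 mrad

0.3226 mrad


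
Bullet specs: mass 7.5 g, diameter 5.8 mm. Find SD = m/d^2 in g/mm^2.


SD = m/d^2 = 7.5/5.8^2 = 0.2229 g/mm^2

0.2229 g/mm^2


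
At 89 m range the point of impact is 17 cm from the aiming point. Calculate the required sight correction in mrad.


1 mrad subtends 1 cm per 10 m of range, so adj = error_cm / (dist_m / 10) = 17 / (89/10) = 1.91 mrad

1.91 mrad


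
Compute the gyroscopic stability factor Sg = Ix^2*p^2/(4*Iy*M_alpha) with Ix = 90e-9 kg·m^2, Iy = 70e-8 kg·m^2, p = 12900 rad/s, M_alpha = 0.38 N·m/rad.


Sg = Ix^2 * p^2 / (4 * Iy * M_alpha) = (90e-9)^2 * 12900^2 / (4 * 70e-8 * 0.38) = 1.267

1.267


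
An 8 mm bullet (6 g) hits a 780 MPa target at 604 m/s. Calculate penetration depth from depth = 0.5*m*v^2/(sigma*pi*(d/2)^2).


A = pi*(d/2)^2 = pi*(8/2)^2 = 50.2655 mm^2
E = 0.5*m*v^2 = 0.5*0.006*604^2 = 1094.45 J
depth = E/(sigma*A) = 1094.45 J / (780 MPa * 50.2655 mm^2) = 1094.45/(780 * 50.2655) m = 0.0279146 m ≈ 27.91 mm

27.91 mm


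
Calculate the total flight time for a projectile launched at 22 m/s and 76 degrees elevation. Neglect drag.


T = 2*v0*sin(theta)/g = 2*22*sin(76°)/9.81 = 4.352 s

4.352 s


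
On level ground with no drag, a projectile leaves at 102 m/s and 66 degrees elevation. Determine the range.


R = v0^2 * sin(2*theta) / g = 102^2 * sin(2*66°) / 9.81 = 788.1 m

788.1 m


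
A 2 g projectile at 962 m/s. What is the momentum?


p = m*v = 0.002*962 = 1.924 kg·m/s

1.924 kg·m/s


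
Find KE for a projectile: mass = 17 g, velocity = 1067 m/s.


E = 0.5*m*v^2 = 0.5*0.017*1067^2 = 9677 J

9677 J


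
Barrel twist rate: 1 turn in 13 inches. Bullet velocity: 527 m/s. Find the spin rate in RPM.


twist_m = 13*0.0254 = 0.3302 m
spin = v/twist = 527/0.3302 = 1596.002 rev/s
RPM = spin*60 = 1596.002*60 ≈ 95760 RPM

95760 RPM


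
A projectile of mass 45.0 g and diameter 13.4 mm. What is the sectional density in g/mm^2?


SD = m/d^2 = 45.0/13.4^2 = 0.2506 g/mm^2

0.2506 g/mm^2


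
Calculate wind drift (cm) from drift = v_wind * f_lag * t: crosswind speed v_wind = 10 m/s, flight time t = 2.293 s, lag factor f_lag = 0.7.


drift = v_wind * lag * t = 10 * 0.7 * 2.293 = 16.051 m ≈ 1605 cm

1605 cm


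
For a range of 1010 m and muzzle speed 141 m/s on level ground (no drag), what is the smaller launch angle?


sin(2*theta) = R*g/v0^2 = 1010*9.81/141^2 = 0.49837, theta = arcsin(0.49837)/2 = 14.95°

14.95 degrees


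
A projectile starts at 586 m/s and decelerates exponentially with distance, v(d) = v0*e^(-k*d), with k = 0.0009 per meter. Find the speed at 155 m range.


v = v0*exp(-k*d) = 586*exp(-0.0009*155) = 509.7 m/s

509.7 m/s


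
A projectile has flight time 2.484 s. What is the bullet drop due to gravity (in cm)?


drop = 0.5*g*t^2 = 0.5*9.81*2.484^2 = 30.2651 m ≈ 3027 cm

3027 cm


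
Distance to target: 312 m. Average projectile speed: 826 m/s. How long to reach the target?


t = d/v = 312/826 = 0.3777 s

0.3777 s


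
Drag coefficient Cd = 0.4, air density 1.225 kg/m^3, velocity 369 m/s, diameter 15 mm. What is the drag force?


A = pi*(d/2)^2 = pi*(15/2000)^2 = 1.76715e-04 m^2
Fd = 0.5*Cd*rho*A*v^2 = 0.5*0.4*1.225*1.76715e-04*369^2 = 5.895 N

5.895 N


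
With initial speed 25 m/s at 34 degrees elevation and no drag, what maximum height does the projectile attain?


H = (v0*sin(theta))^2 / (2g) = (25*sin(34°))^2 / (2*9.81) = 9.961 m

9.961 m


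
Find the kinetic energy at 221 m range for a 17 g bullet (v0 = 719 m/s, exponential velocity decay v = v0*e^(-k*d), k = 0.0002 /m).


v = v0*exp(-k*d) = 719*exp(-0.0002*221) = 687.912 m/s
E = 0.5*m*v^2 = 0.5*0.017*687.912^2 = 4022 J

4022 J


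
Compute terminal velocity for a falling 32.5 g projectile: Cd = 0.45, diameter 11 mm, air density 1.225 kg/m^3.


A = pi*(d/2)^2 = pi*(11/2000)^2 = 9.50332e-05 m^2
vt = sqrt(2mg/(Cd*rho*A)) = sqrt(2*0.0325*9.81/(0.45 * 1.225 * 9.50332e-05)) = 110.3 m/s

110.3 m/s


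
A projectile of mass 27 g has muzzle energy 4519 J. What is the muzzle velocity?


v = sqrt(2*E/m) = sqrt(2*4519/0.027) = 578.6 m/s

578.6 m/s


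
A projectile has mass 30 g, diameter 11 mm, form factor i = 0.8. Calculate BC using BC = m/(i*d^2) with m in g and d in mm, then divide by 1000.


BC = m/(i*d^2*1000) = 30/(0.8 * 11^2 * 1000) = 0.0003099

0.0003099


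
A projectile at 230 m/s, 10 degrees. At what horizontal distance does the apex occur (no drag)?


R = v0^2*sin(2*theta)/g = 230^2*sin(2*10°)/9.81 = 1844.33 m
apex_dist = R/2 = 1844.33/2 = 922.2 m

922.2 m


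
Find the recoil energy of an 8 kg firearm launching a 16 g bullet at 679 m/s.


v_r = m_p*v_p/m_gun = 0.016*679/8 = 1.358 m/s, E_r = 0.5*m_gun*v_r^2 = 0.5*8*1.358^2 = 7.377 J

7.377 J


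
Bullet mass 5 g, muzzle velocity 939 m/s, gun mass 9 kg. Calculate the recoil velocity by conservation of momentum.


v_recoil = m_p * v_p / m_gun = 0.005 * 939 / 9 = 0.5217 m/s

0.5217 m/s


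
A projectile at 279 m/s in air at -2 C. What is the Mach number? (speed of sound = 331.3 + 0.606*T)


a = 331.3 + 0.606*(-2) = 330.088 m/s
M = v/a = 279/330.088 = 0.8452

0.8452


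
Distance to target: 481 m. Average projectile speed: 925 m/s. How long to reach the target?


t = d/v = 481/925 = 0.52 s

0.52 s


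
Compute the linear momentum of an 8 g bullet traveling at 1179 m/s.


p = m*v = 0.008*1179 = 9.432 kg·m/s

9.432 kg·m/s


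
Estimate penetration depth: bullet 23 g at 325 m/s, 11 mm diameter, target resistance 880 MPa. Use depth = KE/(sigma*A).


A = pi*(d/2)^2 = pi*(11/2)^2 = 95.0332 mm^2
E = 0.5*m*v^2 = 0.5*0.023*325^2 = 1214.69 J
depth = E/(sigma*A) = 1214.69 J / (880 MPa * 95.0332 mm^2) = 1214.69/(880 * 95.0332) m = 0.0145247 m ≈ 14.52 mm

14.52 mm


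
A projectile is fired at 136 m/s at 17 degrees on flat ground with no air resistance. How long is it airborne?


T = 2*v0*sin(theta)/g = 2*136*sin(17°)/9.81 = 8.107 s

8.107 s


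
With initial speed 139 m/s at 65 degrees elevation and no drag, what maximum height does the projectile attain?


H = (v0*sin(theta))^2 / (2g) = (139*sin(65°))^2 / (2*9.81) = 808.9 m

808.9 m


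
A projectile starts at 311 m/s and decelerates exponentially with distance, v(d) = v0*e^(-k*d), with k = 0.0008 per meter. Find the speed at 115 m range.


v = v0*exp(-k*d) = 311*exp(-0.0008*115) = 283.7 m/s

283.7 m/s


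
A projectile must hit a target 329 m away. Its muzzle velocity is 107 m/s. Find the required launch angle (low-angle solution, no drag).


sin(2*theta) = R*g/v0^2 = 329*9.81/107^2 = 0.281901, theta = arcsin(0.281901)/2 = 8.187°

8.187 degrees


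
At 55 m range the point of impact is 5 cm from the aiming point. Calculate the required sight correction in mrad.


1 mrad subtends 1 cm per 10 m of range, so adj = error_cm / (dist_m / 10) = 5 / (55/10) = 0.9091 mrad

0.9091 mrad


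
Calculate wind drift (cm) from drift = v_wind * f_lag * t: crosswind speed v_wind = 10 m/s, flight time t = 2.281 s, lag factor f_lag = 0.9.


drift = v_wind * lag * t = 10 * 0.9 * 2.281 = 20.529 m ≈ 2053 cm

2053 cm


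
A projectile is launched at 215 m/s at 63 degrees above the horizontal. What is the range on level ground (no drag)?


R = v0^2 * sin(2*theta) / g = 215^2 * sin(2*63°) / 9.81 = 3812 m

3812 m


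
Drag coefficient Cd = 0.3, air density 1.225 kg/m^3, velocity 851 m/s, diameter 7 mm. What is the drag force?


A = pi*(d/2)^2 = pi*(7/2000)^2 = 3.84845e-05 m^2
Fd = 0.5*Cd*rho*A*v^2 = 0.5*0.3*1.225*3.84845e-05*851^2 = 5.121 N

5.121 N


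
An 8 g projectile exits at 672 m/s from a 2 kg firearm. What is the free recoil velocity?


v_recoil = m_p * v_p / m_gun = 0.008 * 672 / 2 = 2.688 m/s

2.688 m/s


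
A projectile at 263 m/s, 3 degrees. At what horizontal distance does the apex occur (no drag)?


R = v0^2*sin(2*theta)/g = 263^2*sin(2*3°)/9.81 = 737.016 m
apex_dist = R/2 = 737.016/2 = 368.5 m

368.5 m


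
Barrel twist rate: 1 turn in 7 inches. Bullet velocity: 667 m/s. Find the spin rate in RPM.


twist_m = 7*0.0254 = 0.1778 m
spin = v/twist = 667/0.1778 = 3751.406 rev/s
RPM = spin*60 = 3751.406*60 ≈ 225084 RPM

225084 RPM


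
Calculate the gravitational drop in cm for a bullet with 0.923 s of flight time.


drop = 0.5*g*t^2 = 0.5*9.81*0.923^2 = 4.17871 m ≈ 417.9 cm

417.9 cm


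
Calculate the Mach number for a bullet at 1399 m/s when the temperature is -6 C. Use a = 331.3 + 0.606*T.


a = 331.3 + 0.606*(-6) = 327.664 m/s
M = v/a = 1399/327.664 = 4.27

4.27


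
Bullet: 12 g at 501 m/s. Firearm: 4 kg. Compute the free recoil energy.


v_r = m_p*v_p/m_gun = 0.012*501/4 = 1.503 m/s, E_r = 0.5*m_gun*v_r^2 = 0.5*4*1.503^2 = 4.518 J

4.518 J


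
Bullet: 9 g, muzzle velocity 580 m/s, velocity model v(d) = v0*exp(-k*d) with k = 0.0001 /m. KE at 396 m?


v = v0*exp(-k*d) = 580*exp(-0.0001*396) = 557.481 m/s
E = 0.5*m*v^2 = 0.5*0.009*557.481^2 = 1399 J

1399 J


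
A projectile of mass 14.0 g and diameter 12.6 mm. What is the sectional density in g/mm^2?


SD = m/d^2 = 14.0/12.6^2 = 0.08818 g/mm^2

0.08818 g/mm^2


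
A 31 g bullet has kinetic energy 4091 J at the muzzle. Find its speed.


v = sqrt(2*E/m) = sqrt(2*4091/0.031) = 513.7 m/s

513.7 m/s


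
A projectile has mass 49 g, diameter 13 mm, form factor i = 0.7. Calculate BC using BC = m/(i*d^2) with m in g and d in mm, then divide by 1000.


BC = m/(i*d^2*1000) = 49/(0.7 * 13^2 * 1000) = 0.0004142

0.0004142


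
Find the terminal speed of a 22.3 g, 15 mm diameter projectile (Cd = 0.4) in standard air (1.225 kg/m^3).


A = pi*(d/2)^2 = pi*(15/2000)^2 = 1.76715e-04 m^2
vt = sqrt(2mg/(Cd*rho*A)) = sqrt(2*0.0223*9.81/(0.4 * 1.225 * 1.76715e-04)) = 71.08 m/s

71.08 m/s


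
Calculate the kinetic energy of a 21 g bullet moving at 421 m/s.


E = 0.5*m*v^2 = 0.5*0.021*421^2 = 1861 J

1861 J


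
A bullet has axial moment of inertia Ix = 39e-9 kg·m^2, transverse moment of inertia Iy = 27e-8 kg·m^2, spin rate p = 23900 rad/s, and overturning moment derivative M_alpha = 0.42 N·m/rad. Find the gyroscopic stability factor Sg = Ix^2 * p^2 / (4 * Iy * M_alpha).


Sg = Ix^2 * p^2 / (4 * Iy * M_alpha) = (39e-9)^2 * 23900^2 / (4 * 27e-8 * 0.42) = 1.915

1.915


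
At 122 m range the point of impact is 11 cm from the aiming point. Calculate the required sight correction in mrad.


1 mrad subtends 1 cm per 10 m of range, so adj = error_cm / (dist_m / 10) = 11 / (122/10) = 0.9016 mrad

0.9016 mrad


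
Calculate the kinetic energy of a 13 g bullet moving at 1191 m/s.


E = 0.5*m*v^2 = 0.5*0.013*1191^2 = 9220 J

9220 J


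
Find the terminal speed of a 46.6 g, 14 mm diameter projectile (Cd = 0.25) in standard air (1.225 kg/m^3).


A = pi*(d/2)^2 = pi*(14/2000)^2 = 1.53938e-04 m^2
vt = sqrt(2mg/(Cd*rho*A)) = sqrt(2*0.0466*9.81/(0.25 * 1.225 * 1.53938e-04)) = 139.3 m/s

139.3 m/s


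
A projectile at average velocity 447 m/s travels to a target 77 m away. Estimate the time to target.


t = d/v = 77/447 = 0.1723 s

0.1723 s


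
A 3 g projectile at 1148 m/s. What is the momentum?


p = m*v = 0.003*1148 = 3.444 kg·m/s

3.444 kg·m/s


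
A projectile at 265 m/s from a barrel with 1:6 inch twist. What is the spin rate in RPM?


twist_m = 6*0.0254 = 0.1524 m
spin = v/twist = 265/0.1524 = 1738.845 rev/s
RPM = spin*60 = 1738.845*60 ≈ 104331 RPM

104331 RPM


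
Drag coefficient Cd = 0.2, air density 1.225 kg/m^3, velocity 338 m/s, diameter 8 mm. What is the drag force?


A = pi*(d/2)^2 = pi*(8/2000)^2 = 5.02655e-05 m^2
Fd = 0.5*Cd*rho*A*v^2 = 0.5*0.2*1.225*5.02655e-05*338^2 = 0.7035 N

0.7035 N


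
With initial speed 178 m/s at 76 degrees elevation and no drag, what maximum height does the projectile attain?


H = (v0*sin(theta))^2 / (2g) = (178*sin(76°))^2 / (2*9.81) = 1520 m

1520 m


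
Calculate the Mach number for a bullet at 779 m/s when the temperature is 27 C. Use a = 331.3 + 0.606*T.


a = 331.3 + 0.606*(27) = 347.662 m/s
M = v/a = 779/347.662 = 2.241

2.241


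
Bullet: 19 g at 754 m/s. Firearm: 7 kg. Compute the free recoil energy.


v_r = m_p*v_p/m_gun = 0.019*754/7 = 2.04657 m/s, E_r = 0.5*m_gun*v_r^2 = 0.5*7*2.04657^2 = 14.66 J

14.66 J


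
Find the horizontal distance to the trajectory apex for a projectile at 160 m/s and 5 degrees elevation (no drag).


R = v0^2*sin(2*theta)/g = 160^2*sin(2*5°)/9.81 = 453.149 m
apex_dist = R/2 = 453.149/2 = 226.6 m

226.6 m


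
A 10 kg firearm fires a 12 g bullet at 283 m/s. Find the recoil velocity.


v_recoil = m_p * v_p / m_gun = 0.012 * 283 / 10 = 0.3396 m/s

0.3396 m/s


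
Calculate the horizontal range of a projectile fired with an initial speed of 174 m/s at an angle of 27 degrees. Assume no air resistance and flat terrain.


R = v0^2 * sin(2*theta) / g = 174^2 * sin(2*27°) / 9.81 = 2497 m

2497 m


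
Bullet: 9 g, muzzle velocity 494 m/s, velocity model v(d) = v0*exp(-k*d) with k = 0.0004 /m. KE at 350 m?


v = v0*exp(-k*d) = 494*exp(-0.0004*350) = 429.463 m/s
E = 0.5*m*v^2 = 0.5*0.009*429.463^2 = 830 J

830 J


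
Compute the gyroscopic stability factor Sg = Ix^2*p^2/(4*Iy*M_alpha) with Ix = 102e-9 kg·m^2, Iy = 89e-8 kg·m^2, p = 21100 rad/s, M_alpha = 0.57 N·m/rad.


Sg = Ix^2 * p^2 / (4 * Iy * M_alpha) = (102e-9)^2 * 21100^2 / (4 * 89e-8 * 0.57) = 2.283

2.283


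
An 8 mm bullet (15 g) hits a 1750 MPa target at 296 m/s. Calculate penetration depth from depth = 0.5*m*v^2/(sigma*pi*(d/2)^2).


A = pi*(d/2)^2 = pi*(8/2)^2 = 50.2655 mm^2
E = 0.5*m*v^2 = 0.5*0.015*296^2 = 657.12 J
depth = E/(sigma*A) = 657.12 J / (1750 MPa * 50.2655 mm^2) = 657.12/(1750 * 50.2655) m = 0.00747028 m ≈ 7.47 mm

7.47 mm


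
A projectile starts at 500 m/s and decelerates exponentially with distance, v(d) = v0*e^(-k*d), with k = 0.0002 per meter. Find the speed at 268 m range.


v = v0*exp(-k*d) = 500*exp(-0.0002*268) = 473.9 m/s

473.9 m/s


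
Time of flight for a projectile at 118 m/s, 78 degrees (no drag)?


T = 2*v0*sin(theta)/g = 2*118*sin(78°)/9.81 = 23.53 s

23.53 s


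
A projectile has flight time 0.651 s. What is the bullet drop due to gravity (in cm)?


drop = 0.5*g*t^2 = 0.5*9.81*0.651^2 = 2.07874 m ≈ 207.9 cm

207.9 cm


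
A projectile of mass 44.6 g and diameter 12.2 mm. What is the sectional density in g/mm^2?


SD = m/d^2 = 44.6/12.2^2 = 0.2997 g/mm^2

0.2997 g/mm^2


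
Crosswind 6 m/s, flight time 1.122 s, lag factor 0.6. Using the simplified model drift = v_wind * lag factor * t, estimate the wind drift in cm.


drift = v_wind * lag * t = 6 * 0.6 * 1.122 = 4.0392 m ≈ 403.9 cm

403.9 cm


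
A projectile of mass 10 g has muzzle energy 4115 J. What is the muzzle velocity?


v = sqrt(2*E/m) = sqrt(2*4115/0.01) = 907.2 m/s

907.2 m/s


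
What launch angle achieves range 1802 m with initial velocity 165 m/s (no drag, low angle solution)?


sin(2*theta) = R*g/v0^2 = 1802*9.81/165^2 = 0.649316, theta = arcsin(0.649316)/2 = 20.25°

20.25 degrees


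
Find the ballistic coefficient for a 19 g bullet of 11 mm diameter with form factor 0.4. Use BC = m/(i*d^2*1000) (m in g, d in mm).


BC = m/(i*d^2*1000) = 19/(0.4 * 11^2 * 1000) = 0.0003926

0.0003926


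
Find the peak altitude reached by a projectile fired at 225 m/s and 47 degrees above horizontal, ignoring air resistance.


H = (v0*sin(theta))^2 / (2g) = (225*sin(47°))^2 / (2*9.81) = 1380 m

1380 m


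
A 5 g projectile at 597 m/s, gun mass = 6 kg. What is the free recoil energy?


v_r = m_p*v_p/m_gun = 0.005*597/6 = 0.4975 m/s, E_r = 0.5*m_gun*v_r^2 = 0.5*6*0.4975^2 = 0.7425 J

0.7425 J


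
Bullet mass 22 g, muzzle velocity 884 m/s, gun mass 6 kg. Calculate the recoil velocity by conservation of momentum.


v_recoil = m_p * v_p / m_gun = 0.022 * 884 / 6 = 3.241 m/s

3.241 m/s


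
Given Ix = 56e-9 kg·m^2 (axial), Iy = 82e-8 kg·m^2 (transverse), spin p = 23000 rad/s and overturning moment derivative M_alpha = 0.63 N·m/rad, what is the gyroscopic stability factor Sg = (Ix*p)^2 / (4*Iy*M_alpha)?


Sg = Ix^2 * p^2 / (4 * Iy * M_alpha) = (56e-9)^2 * 23000^2 / (4 * 82e-8 * 0.63) = 0.8028

0.8028


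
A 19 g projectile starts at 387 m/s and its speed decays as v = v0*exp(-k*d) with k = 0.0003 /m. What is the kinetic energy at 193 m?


v = v0*exp(-k*d) = 387*exp(-0.0003*193) = 365.229 m/s
E = 0.5*m*v^2 = 0.5*0.019*365.229^2 = 1267 J

1267 J


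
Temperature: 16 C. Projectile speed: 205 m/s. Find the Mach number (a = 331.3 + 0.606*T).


a = 331.3 + 0.606*(16) = 340.996 m/s
M = v/a = 205/340.996 = 0.6012

0.6012


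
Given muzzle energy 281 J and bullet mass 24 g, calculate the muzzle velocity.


v = sqrt(2*E/m) = sqrt(2*281/0.024) = 153 m/s

153 m/s


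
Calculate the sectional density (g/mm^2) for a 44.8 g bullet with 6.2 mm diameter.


SD = m/d^2 = 44.8/6.2^2 = 1.165 g/mm^2

1.165 g/mm^2


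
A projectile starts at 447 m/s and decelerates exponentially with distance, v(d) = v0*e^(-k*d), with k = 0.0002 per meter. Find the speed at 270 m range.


v = v0*exp(-k*d) = 447*exp(-0.0002*270) = 423.5 m/s

423.5 m/s


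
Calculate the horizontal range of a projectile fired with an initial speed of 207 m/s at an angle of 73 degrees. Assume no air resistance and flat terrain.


R = v0^2 * sin(2*theta) / g = 207^2 * sin(2*73°) / 9.81 = 2442 m

2442 m


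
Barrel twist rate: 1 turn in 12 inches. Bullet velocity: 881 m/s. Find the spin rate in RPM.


twist_m = 12*0.0254 = 0.3048 m
spin = v/twist = 881/0.3048 = 2890.42 rev/s
RPM = spin*60 = 2890.42*60 ≈ 173425 RPM

173425 RPM


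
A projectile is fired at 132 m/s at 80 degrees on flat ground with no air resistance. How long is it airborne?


T = 2*v0*sin(theta)/g = 2*132*sin(80°)/9.81 = 26.5 s

26.5 s


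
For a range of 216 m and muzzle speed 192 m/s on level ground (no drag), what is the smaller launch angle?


sin(2*theta) = R*g/v0^2 = 216*9.81/192^2 = 0.0574805, theta = arcsin(0.0574805)/2 = 1.648°

1.648 degrees


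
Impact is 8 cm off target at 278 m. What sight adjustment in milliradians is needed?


1 mrad subtends 1 cm per 10 m of range, so adj = error_cm / (dist_m / 10) = 8 / (278/10) = 0.2878 mrad

0.2878 mrad
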